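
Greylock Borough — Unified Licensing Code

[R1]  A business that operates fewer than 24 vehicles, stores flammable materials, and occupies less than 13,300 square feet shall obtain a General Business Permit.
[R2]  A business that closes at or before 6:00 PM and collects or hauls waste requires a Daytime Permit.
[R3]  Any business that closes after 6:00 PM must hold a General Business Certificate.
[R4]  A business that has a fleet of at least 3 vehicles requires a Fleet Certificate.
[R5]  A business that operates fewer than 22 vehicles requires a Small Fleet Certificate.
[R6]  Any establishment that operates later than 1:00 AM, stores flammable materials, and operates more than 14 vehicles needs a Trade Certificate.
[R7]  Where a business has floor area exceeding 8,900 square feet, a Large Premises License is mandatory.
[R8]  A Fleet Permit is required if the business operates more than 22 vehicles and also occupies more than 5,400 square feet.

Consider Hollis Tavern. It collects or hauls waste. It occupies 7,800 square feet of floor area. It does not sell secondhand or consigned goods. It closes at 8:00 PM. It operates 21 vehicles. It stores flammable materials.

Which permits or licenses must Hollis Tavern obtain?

Fleet Certificate, General Business Certificate, General Business Permit, Small Fleet Certificate

[R1] vehicles 21 < 24; stores flammable materials; floor area 7,800 square feet < 13,300 square feet → General Business Permit required.
[R2] closes 8:00 PM, after 6:00 PM; collects or hauls waste → Daytime Permit not required.
[R3] closes 8:00 PM, after 6:00 PM → General Business Certificate required.
[R4] vehicles 21 ≥ 3 → Fleet Certificate required.
[R5] vehicles 21 < 22 → Small Fleet Certificate required.
[R6] closes 8:00 PM, at/before 1:00 AM; stores flammable materials; vehicles 21 > 14 → Trade Certificate not required.
[R7] floor area 7,800 square feet ≤ 8,900 square feet → Large Premises License not required.
[R8] vehicles 21 ≤ 22; floor area 7,800 square feet > 5,400 square feet → Fleet Permit not required.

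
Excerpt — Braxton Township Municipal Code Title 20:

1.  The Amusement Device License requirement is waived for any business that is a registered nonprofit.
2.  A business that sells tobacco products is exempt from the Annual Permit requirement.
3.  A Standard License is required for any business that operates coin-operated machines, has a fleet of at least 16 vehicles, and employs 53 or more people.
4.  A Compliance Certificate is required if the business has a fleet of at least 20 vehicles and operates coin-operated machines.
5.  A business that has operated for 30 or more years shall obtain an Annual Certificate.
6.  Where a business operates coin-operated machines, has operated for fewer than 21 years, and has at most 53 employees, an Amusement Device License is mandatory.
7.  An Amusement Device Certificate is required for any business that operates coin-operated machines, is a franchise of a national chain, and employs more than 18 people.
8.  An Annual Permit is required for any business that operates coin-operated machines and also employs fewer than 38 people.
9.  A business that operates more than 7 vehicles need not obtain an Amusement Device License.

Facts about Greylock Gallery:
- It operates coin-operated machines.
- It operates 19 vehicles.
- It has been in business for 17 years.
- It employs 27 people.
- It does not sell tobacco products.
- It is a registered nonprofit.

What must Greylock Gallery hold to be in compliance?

1. is a registered nonprofit → exempt from Amusement Device License.
2. does not sell tobacco products → Annual Permit exemption does not apply.
3. operates coin-operated machines; vehicles 19 ≥ 16; employees 27 < 53 → Standard License not required.
4. vehicles 19 < 20; operates coin-operated machines → Compliance Certificate not required.
5. years in business 17 < 30 → Annual Certificate not required.
6. operates coin-operated machines; years in business 17 < 21; employees 27 ≤ 53 → Amusement Device License required.
7. operates coin-operated machines; is a registered nonprofit (not: is a franchise of a national chain); employees 27 > 18 → Amusement Device Certificate not required.
8. operates coin-operated machines; employees 27 < 38 → Annual Permit required.
9. vehicles 19 > 7 → exempt from Amusement Device License.

Annual Permit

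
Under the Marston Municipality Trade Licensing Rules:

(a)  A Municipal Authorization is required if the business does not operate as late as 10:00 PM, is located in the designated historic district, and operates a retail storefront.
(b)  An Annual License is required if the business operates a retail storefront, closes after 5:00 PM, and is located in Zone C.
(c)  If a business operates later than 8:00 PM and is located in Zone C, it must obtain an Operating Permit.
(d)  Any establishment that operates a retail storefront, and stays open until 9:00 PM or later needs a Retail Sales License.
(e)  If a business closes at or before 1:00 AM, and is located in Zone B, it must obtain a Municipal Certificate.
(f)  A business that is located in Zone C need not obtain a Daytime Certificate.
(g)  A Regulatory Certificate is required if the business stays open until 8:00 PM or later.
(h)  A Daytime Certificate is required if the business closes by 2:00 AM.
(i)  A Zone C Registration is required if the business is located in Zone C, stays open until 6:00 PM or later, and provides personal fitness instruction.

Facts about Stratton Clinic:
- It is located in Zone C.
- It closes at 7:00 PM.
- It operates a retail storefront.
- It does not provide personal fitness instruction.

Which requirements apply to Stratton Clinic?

Annual License

(a) closes 7:00 PM, at/before 10:00 PM; is located in Zone C (not: is located in the designated historic district); operates a retail storefront → Municipal Authorization not required.
(b) operates a retail storefront; closes 7:00 PM, after 5:00 PM; is located in Zone C → Annual License required.
(c) closes 7:00 PM, at/before 8:00 PM; is located in Zone C → Operating Permit not required.
(d) operates a retail storefront; closes 7:00 PM, at/before 9:00 PM → Retail Sales License not required.
(e) closes 7:00 PM, at/before 1:00 AM; is located in Zone C (not: is located in Zone B) → Municipal Certificate not required.
(f) is located in Zone C → exempt from Daytime Certificate.
(g) closes 7:00 PM, at/before 8:00 PM → Regulatory Certificate not required.
(h) closes 7:00 PM, at/before 2:00 AM → Daytime Certificate required.
(i) is located in Zone C; closes 7:00 PM, after 6:00 PM; does not provide personal fitness instruction → Zone C Registration not required.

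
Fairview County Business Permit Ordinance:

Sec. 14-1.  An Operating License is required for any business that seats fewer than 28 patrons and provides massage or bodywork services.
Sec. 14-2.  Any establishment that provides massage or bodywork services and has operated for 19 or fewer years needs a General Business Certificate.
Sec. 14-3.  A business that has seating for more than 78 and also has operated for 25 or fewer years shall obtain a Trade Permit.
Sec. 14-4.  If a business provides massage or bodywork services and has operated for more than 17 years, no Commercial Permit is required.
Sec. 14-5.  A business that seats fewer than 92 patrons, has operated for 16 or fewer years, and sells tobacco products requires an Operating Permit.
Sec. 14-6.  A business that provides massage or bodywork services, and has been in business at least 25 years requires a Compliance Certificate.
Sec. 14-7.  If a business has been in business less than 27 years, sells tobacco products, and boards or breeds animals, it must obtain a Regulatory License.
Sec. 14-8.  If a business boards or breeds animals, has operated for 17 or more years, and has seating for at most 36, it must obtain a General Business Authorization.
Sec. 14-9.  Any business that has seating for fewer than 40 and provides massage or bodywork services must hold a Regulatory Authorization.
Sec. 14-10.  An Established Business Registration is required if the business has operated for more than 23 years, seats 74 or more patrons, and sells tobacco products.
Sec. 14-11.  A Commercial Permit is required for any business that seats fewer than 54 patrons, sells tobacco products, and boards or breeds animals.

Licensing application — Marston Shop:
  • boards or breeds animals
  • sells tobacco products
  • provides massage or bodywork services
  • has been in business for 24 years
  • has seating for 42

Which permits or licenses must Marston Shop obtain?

Sec. 14-1. seating 42 ≥ 28; provides massage or bodywork services → Operating License not required.
Sec. 14-2. provides massage or bodywork services; years in business 24 > 19 → General Business Certificate not required.
Sec. 14-3. seating 42 ≤ 78; years in business 24 ≤ 25 → Trade Permit not required.
Sec. 14-4. provides massage or bodywork services; years in business 24 > 17 → exempt from Commercial Permit.
Sec. 14-5. seating 42 < 92; years in business 24 > 16; sells tobacco products → Operating Permit not required.
Sec. 14-6. provides massage or bodywork services; years in business 24 < 25 → Compliance Certificate not required.
Sec. 14-7. years in business 24 < 27; sells tobacco products; boards or breeds animals → Regulatory License required.
Sec. 14-8. boards or breeds animals; years in business 24 ≥ 17; seating 42 > 36 → General Business Authorization not required.
Sec. 14-9. seating 42 ≥ 40; provides massage or bodywork services → Regulatory Authorization not required.
Sec. 14-10. years in business 24 > 23; seating 42 < 74; sells tobacco products → Established Business Registration not required.
Sec. 14-11. seating 42 < 54; sells tobacco products; boards or breeds animals → Commercial Permit required.

Regulatory License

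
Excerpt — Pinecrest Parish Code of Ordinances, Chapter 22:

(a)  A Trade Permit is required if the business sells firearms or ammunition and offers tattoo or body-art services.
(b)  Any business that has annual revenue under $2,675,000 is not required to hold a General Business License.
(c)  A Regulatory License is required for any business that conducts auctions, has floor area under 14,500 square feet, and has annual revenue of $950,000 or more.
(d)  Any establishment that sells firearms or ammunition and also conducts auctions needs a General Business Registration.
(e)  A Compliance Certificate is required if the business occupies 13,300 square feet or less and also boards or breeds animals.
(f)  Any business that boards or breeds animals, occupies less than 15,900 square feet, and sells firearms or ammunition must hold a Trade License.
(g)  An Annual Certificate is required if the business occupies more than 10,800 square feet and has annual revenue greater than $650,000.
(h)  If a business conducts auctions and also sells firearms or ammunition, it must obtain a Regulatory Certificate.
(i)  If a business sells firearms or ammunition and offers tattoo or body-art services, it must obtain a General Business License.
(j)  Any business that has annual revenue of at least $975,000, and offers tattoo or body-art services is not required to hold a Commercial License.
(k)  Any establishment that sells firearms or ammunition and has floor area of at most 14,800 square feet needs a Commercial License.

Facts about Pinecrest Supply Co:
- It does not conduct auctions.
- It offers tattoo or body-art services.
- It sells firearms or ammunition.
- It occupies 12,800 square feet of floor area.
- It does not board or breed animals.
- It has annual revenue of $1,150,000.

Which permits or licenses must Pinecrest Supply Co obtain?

(a) sells firearms or ammunition; offers tattoo or body-art services → Trade Permit required.
(b) revenue $1,150,000 < $2,675,000 → exempt from General Business License.
(c) does not conduct auctions; floor area 12,800 square feet < 14,500 square feet; revenue $1,150,000 ≥ $950,000 → Regulatory License not required.
(d) sells firearms or ammunition; does not conduct auctions → General Business Registration not required.
(e) floor area 12,800 square feet ≤ 13,300 square feet; does not board or breed animals → Compliance Certificate not required.
(f) does not board or breed animals; floor area 12,800 square feet < 15,900 square feet; sells firearms or ammunition → Trade License not required.
(g) floor area 12,800 square feet > 10,800 square feet; revenue $1,150,000 > $650,000 → Annual Certificate required.
(h) does not conduct auctions; sells firearms or ammunition → Regulatory Certificate not required.
(i) sells firearms or ammunition; offers tattoo or body-art services → General Business License required.
(j) revenue $1,150,000 ≥ $975,000; offers tattoo or body-art services → exempt from Commercial License.
(k) sells firearms or ammunition; floor area 12,800 square feet ≤ 14,800 square feet → Commercial License required.

Annual Certificate, Trade Permit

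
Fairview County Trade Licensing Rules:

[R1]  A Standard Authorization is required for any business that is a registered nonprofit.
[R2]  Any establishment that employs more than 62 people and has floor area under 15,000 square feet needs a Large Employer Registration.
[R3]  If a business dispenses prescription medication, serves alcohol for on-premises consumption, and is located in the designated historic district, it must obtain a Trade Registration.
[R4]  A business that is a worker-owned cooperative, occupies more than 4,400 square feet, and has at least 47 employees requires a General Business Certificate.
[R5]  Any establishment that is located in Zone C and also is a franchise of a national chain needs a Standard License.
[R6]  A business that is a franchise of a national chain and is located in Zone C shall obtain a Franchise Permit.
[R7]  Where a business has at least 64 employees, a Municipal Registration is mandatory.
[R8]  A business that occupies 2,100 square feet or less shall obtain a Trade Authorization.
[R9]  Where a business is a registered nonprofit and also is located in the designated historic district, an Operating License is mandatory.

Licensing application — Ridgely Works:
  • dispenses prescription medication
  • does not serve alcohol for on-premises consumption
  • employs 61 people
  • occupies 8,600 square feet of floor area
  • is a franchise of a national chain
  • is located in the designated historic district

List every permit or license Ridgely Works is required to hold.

None

[R1] is a franchise of a national chain (not: is a registered nonprofit) → Standard Authorization not required.
[R2] employees 61 ≤ 62; floor area 8,600 square feet < 15,000 square feet → Large Employer Registration not required.
[R3] dispenses prescription medication; does not serve alcohol for on-premises consumption; is located in the designated historic district → Trade Registration not required.
[R4] is a franchise of a national chain (not: is a worker-owned cooperative); floor area 8,600 square feet > 4,400 square feet; employees 61 ≥ 47 → General Business Certificate not required.
[R5] is located in the designated historic district (not: is located in Zone C); is a franchise of a national chain → Standard License not required.
[R6] is a franchise of a national chain; is located in the designated historic district (not: is located in Zone C) → Franchise Permit not required.
[R7] employees 61 < 64 → Municipal Registration not required.
[R8] floor area 8,600 square feet > 2,100 square feet → Trade Authorization not required.
[R9] is a franchise of a national chain (not: is a registered nonprofit); is located in the designated historic district → Operating License not required.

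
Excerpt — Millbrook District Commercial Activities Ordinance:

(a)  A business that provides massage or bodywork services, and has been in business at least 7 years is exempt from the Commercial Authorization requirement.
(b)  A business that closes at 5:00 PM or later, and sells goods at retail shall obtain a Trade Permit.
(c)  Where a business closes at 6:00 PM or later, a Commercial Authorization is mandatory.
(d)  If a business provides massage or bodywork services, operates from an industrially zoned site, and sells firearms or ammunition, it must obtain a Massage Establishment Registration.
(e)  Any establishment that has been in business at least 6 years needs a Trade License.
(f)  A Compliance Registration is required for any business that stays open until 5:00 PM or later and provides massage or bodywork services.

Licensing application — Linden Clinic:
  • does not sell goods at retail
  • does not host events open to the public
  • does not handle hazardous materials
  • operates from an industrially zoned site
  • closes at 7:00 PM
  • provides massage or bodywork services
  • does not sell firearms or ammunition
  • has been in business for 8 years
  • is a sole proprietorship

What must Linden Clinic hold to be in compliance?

(a) provides massage or bodywork services; years in business 8 ≥ 7 → exempt from Commercial Authorization.
(b) closes 7:00 PM, after 5:00 PM; does not sell goods at retail → Trade Permit not required.
(c) closes 7:00 PM, after 6:00 PM → Commercial Authorization required.
(d) provides massage or bodywork services; operates from an industrially zoned site; does not sell firearms or ammunition → Massage Establishment Registration not required.
(e) years in business 8 ≥ 6 → Trade License required.
(f) closes 7:00 PM, after 5:00 PM; provides massage or bodywork services → Compliance Registration required.

Compliance Registration, Trade License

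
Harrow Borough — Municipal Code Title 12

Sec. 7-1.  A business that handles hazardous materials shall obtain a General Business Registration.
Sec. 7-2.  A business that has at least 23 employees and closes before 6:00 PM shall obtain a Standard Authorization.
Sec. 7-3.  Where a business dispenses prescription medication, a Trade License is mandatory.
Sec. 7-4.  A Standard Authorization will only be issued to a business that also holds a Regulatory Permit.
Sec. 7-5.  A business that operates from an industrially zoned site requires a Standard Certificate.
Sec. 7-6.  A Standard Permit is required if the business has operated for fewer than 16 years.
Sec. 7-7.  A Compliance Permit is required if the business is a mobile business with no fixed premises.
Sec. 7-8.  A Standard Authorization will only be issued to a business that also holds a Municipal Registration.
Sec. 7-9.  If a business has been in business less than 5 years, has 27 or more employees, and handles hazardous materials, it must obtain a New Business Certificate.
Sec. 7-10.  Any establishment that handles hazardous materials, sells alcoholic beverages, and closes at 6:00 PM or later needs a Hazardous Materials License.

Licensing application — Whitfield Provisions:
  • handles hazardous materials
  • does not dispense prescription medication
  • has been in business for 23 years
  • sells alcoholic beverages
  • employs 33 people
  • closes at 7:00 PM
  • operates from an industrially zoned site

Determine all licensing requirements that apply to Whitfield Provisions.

Sec. 7-1. handles hazardous materials → General Business Registration required.
Sec. 7-2. employees 33 ≥ 23; closes 7:00 PM, after 6:00 PM → Standard Authorization not required.
Sec. 7-3. does not dispense prescription medication → Trade License not required.
Sec. 7-4. Standard Authorization is not required → no effect.
Sec. 7-5. operates from an industrially zoned site → Standard Certificate required.
Sec. 7-6. years in business 23 ≥ 16 → Standard Permit not required.
Sec. 7-7. operates from an industrially zoned site (not: is a mobile business with no fixed premises) → Compliance Permit not required.
Sec. 7-8. Standard Authorization is not required → no effect.
Sec. 7-9. years in business 23 ≥ 5; employees 33 ≥ 27; handles hazardous materials → New Business Certificate not required.
Sec. 7-10. handles hazardous materials; sells alcoholic beverages; closes 7:00 PM, after 6:00 PM → Hazardous Materials License required.

General Business Registration, Hazardous Materials License, Standard Certificate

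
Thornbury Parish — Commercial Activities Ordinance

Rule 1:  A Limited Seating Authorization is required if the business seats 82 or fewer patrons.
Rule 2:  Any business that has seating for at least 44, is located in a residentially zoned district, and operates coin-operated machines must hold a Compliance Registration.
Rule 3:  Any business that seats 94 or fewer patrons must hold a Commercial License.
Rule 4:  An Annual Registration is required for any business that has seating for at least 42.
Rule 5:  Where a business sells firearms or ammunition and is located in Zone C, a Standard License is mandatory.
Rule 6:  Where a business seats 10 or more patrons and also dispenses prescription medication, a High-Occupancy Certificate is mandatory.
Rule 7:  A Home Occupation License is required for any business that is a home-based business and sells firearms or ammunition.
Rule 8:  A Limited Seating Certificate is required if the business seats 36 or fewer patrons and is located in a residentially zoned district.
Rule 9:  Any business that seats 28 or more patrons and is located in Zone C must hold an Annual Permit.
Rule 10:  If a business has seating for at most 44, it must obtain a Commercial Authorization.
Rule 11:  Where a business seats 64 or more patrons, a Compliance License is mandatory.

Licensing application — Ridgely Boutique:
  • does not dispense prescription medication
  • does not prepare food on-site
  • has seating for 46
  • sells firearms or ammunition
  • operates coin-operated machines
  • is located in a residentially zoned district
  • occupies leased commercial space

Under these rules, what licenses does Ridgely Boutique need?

Annual Registration, Commercial License, Compliance Registration, Limited Seating Authorization

Rule 1: seating 46 ≤ 82 → Limited Seating Authorization required.
Rule 2: seating 46 ≥ 44; is located in a residentially zoned district; operates coin-operated machines → Compliance Registration required.
Rule 3: seating 46 ≤ 94 → Commercial License required.
Rule 4: seating 46 ≥ 42 → Annual Registration required.
Rule 5: sells firearms or ammunition; is located in a residentially zoned district (not: is located in Zone C) → Standard License not required.
Rule 6: seating 46 ≥ 10; does not dispense prescription medication → High-Occupancy Certificate not required.
Rule 7: occupies leased commercial space (not: is a home-based business); sells firearms or ammunition → Home Occupation License not required.
Rule 8: seating 46 > 36; is located in a residentially zoned district → Limited Seating Certificate not required.
Rule 9: seating 46 ≥ 28; is located in a residentially zoned district (not: is located in Zone C) → Annual Permit not required.
Rule 10: seating 46 > 44 → Commercial Authorization not required.
Rule 11: seating 46 < 64 → Compliance License not required.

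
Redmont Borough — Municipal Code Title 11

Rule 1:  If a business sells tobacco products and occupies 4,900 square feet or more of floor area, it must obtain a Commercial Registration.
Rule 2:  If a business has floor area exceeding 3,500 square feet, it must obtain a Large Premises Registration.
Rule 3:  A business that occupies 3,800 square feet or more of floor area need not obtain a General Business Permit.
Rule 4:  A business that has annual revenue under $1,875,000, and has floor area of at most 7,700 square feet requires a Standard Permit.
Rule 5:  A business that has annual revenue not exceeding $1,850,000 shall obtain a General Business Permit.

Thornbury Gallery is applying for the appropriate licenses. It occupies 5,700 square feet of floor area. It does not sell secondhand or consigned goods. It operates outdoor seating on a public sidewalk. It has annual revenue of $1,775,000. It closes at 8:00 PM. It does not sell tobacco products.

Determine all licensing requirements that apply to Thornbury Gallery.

Large Premises Registration, Standard Permit

Rule 1: does not sell tobacco products; floor area 5,700 square feet ≥ 4,900 square feet → Commercial Registration not required.
Rule 2: floor area 5,700 square feet > 3,500 square feet → Large Premises Registration required.
Rule 3: floor area 5,700 square feet ≥ 3,800 square feet → exempt from General Business Permit.
Rule 4: revenue $1,775,000 < $1,875,000; floor area 5,700 square feet ≤ 7,700 square feet → Standard Permit required.
Rule 5: revenue $1,775,000 ≤ $1,850,000 → General Business Permit required.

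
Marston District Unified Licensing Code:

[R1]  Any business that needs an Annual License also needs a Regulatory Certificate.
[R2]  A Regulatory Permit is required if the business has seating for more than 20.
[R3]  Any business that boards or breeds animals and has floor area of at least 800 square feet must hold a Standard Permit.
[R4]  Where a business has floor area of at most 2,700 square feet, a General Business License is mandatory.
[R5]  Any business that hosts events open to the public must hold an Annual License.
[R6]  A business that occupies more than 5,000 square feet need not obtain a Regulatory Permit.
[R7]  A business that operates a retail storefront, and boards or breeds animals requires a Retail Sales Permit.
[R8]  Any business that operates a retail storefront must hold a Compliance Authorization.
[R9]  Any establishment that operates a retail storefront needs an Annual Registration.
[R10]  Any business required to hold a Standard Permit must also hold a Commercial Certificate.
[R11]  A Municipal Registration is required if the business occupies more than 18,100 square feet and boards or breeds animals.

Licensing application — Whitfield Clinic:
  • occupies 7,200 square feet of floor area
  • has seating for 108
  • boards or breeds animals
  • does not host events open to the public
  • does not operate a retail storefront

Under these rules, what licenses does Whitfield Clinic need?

[R1] Annual License is not required → no effect.
[R2] seating 108 > 20 → Regulatory Permit required.
[R3] boards or breeds animals; floor area 7,200 square feet ≥ 800 square feet → Standard Permit required.
[R4] floor area 7,200 square feet > 2,700 square feet → General Business License not required.
[R5] does not host events open to the public → Annual License not required.
[R6] floor area 7,200 square feet > 5,000 square feet → exempt from Regulatory Permit.
[R7] does not operate a retail storefront; boards or breeds animals → Retail Sales Permit not required.
[R8] does not operate a retail storefront → Compliance Authorization not required.
[R9] does not operate a retail storefront → Annual Registration not required.
[R10] Standard Permit is required → Commercial Certificate also required.
[R11] floor area 7,200 square feet ≤ 18,100 square feet; boards or breeds animals → Municipal Registration not required.

Commercial Certificate, Standard Permit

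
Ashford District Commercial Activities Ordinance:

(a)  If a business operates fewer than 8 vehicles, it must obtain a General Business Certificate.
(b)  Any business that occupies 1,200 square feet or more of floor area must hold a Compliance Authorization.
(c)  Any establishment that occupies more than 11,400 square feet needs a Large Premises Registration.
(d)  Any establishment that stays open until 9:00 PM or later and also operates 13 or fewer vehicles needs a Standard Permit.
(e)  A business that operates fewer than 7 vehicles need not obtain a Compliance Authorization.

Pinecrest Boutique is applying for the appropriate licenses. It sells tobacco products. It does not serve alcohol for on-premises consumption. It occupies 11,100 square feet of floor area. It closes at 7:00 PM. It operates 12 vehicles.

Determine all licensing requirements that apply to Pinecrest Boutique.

(a) vehicles 12 ≥ 8 → General Business Certificate not required.
(b) floor area 11,100 square feet ≥ 1,200 square feet → Compliance Authorization required.
(c) floor area 11,100 square feet ≤ 11,400 square feet → Large Premises Registration not required.
(d) closes 7:00 PM, at/before 9:00 PM; vehicles 12 ≤ 13 → Standard Permit not required.
(e) vehicles 12 ≥ 7 → Compliance Authorization exemption does not apply.

Compliance Authorization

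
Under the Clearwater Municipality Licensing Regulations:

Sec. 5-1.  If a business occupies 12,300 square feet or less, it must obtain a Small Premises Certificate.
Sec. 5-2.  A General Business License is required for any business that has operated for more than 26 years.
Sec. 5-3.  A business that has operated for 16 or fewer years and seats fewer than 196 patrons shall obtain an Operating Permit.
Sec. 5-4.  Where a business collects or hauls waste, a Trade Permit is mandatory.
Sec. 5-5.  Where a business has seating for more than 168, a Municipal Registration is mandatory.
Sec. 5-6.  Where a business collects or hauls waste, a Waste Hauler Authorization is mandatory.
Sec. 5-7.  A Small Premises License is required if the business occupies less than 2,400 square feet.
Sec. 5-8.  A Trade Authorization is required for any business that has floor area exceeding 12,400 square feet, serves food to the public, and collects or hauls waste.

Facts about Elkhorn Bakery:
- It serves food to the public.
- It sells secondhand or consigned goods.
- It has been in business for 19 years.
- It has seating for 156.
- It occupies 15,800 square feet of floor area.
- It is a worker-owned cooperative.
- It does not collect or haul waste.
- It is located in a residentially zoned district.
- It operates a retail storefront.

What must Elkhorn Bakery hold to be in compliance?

None

Sec. 5-1. floor area 15,800 square feet > 12,300 square feet → Small Premises Certificate not required.
Sec. 5-2. years in business 19 ≤ 26 → General Business License not required.
Sec. 5-3. years in business 19 > 16; seating 156 < 196 → Operating Permit not required.
Sec. 5-4. does not collect or haul waste → Trade Permit not required.
Sec. 5-5. seating 156 ≤ 168 → Municipal Registration not required.
Sec. 5-6. does not collect or haul waste → Waste Hauler Authorization not required.
Sec. 5-7. floor area 15,800 square feet ≥ 2,400 square feet → Small Premises License not required.
Sec. 5-8. floor area 15,800 square feet > 12,400 square feet; serves food to the public; does not collect or haul waste → Trade Authorization not required.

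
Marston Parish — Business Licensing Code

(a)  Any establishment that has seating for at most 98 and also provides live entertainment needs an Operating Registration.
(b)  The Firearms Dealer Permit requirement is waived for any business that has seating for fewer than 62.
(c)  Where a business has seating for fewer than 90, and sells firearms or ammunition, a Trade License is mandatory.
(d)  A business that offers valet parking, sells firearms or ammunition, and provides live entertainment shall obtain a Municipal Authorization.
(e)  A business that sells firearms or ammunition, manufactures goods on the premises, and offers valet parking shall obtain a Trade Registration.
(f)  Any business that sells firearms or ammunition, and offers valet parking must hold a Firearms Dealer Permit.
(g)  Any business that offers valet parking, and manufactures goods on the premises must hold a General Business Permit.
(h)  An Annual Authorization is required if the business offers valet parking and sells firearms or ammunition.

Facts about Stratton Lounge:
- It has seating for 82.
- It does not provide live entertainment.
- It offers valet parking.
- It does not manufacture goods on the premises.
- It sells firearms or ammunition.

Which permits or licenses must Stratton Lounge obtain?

(a) seating 82 ≤ 98; does not provide live entertainment → Operating Registration not required.
(b) seating 82 ≥ 62 → Firearms Dealer Permit exemption does not apply.
(c) seating 82 < 90; sells firearms or ammunition → Trade License required.
(d) offers valet parking; sells firearms or ammunition; does not provide live entertainment → Municipal Authorization not required.
(e) sells firearms or ammunition; does not manufacture goods on the premises; offers valet parking → Trade Registration not required.
(f) sells firearms or ammunition; offers valet parking → Firearms Dealer Permit required.
(g) offers valet parking; does not manufacture goods on the premises → General Business Permit not required.
(h) offers valet parking; sells firearms or ammunition → Annual Authorization required.

Annual Authorization, Firearms Dealer Permit, Trade License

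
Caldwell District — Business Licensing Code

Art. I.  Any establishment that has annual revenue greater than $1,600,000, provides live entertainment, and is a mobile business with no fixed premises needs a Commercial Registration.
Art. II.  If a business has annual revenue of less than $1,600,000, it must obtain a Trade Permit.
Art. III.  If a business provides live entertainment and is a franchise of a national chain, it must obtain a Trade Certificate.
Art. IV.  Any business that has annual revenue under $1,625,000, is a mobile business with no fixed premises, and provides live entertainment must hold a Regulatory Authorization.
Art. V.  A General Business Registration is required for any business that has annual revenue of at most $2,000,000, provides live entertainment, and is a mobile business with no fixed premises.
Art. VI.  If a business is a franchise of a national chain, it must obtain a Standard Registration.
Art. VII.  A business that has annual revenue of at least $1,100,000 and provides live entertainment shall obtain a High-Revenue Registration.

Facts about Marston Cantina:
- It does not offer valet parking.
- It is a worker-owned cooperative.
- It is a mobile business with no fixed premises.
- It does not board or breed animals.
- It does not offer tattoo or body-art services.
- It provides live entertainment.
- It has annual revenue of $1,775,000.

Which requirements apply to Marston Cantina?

Art. I. revenue $1,775,000 > $1,600,000; provides live entertainment; is a mobile business with no fixed premises → Commercial Registration required.
Art. II. revenue $1,775,000 ≥ $1,600,000 → Trade Permit not required.
Art. III. provides live entertainment; is a worker-owned cooperative (not: is a franchise of a national chain) → Trade Certificate not required.
Art. IV. revenue $1,775,000 ≥ $1,625,000; is a mobile business with no fixed premises; provides live entertainment → Regulatory Authorization not required.
Art. V. revenue $1,775,000 ≤ $2,000,000; provides live entertainment; is a mobile business with no fixed premises → General Business Registration required.
Art. VI. is a worker-owned cooperative (not: is a franchise of a national chain) → Standard Registration not required.
Art. VII. revenue $1,775,000 ≥ $1,100,000; provides live entertainment → High-Revenue Registration required.

Commercial Registration, General Business Registration, High-Revenue Registration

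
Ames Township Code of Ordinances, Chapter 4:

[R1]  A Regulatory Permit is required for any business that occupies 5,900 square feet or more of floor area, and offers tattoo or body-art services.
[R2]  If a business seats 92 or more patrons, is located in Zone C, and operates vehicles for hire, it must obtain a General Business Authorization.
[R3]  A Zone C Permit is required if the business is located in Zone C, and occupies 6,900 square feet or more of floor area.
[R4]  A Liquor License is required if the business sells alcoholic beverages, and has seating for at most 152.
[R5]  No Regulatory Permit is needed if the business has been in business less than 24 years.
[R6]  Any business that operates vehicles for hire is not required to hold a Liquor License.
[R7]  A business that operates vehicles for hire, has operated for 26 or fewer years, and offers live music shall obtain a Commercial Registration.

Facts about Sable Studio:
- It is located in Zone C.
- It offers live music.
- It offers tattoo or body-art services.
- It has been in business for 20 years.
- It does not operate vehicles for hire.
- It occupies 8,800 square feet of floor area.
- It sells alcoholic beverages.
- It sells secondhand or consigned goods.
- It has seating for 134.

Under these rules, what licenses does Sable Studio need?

Liquor License, Zone C Permit

[R1] floor area 8,800 square feet ≥ 5,900 square feet; offers tattoo or body-art services → Regulatory Permit required.
[R2] seating 134 ≥ 92; is located in Zone C; does not operate vehicles for hire → General Business Authorization not required.
[R3] is located in Zone C; floor area 8,800 square feet ≥ 6,900 square feet → Zone C Permit required.
[R4] sells alcoholic beverages; seating 134 ≤ 152 → Liquor License required.
[R5] years in business 20 < 24 → exempt from Regulatory Permit.
[R6] does not operate vehicles for hire → Liquor License exemption does not apply.
[R7] does not operate vehicles for hire; years in business 20 ≤ 26; offers live music → Commercial Registration not required.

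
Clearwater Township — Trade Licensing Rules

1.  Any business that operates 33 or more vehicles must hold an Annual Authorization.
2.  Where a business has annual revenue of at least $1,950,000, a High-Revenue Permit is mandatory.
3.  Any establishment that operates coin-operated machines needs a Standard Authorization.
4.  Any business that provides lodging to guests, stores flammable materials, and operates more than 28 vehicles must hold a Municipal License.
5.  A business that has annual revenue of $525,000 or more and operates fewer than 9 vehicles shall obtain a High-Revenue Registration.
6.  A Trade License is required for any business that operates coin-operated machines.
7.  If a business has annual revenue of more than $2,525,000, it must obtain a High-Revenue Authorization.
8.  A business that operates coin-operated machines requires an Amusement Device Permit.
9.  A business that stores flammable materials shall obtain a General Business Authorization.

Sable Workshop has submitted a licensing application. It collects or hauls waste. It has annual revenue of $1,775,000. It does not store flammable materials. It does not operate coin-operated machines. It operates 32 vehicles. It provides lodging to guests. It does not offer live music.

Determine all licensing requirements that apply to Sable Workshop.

None

1. vehicles 32 < 33 → Annual Authorization not required.
2. revenue $1,775,000 < $1,950,000 → High-Revenue Permit not required.
3. does not operate coin-operated machines → Standard Authorization not required.
4. provides lodging to guests; does not store flammable materials; vehicles 32 > 28 → Municipal License not required.
5. revenue $1,775,000 ≥ $525,000; vehicles 32 ≥ 9 → High-Revenue Registration not required.
6. does not operate coin-operated machines → Trade License not required.
7. revenue $1,775,000 ≤ $2,525,000 → High-Revenue Authorization not required.
8. does not operate coin-operated machines → Amusement Device Permit not required.
9. does not store flammable materials → General Business Authorization not required.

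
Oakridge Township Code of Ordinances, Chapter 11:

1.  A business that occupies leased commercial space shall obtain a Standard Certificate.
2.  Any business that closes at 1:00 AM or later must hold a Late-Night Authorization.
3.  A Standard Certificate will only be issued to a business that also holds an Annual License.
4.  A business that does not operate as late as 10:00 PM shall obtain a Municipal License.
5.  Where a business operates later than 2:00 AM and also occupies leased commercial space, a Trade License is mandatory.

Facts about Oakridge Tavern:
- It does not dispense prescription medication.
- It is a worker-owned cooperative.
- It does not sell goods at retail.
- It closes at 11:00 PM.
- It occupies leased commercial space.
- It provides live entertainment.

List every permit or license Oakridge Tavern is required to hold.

Annual License, Standard Certificate

1. occupies leased commercial space → Standard Certificate required.
2. closes 11:00 PM, at/before 1:00 AM → Late-Night Authorization not required.
3. Standard Certificate is required → Annual License also required.
4. closes 11:00 PM, after 10:00 PM → Municipal License not required.
5. closes 11:00 PM, at/before 2:00 AM; occupies leased commercial space → Trade License not required.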